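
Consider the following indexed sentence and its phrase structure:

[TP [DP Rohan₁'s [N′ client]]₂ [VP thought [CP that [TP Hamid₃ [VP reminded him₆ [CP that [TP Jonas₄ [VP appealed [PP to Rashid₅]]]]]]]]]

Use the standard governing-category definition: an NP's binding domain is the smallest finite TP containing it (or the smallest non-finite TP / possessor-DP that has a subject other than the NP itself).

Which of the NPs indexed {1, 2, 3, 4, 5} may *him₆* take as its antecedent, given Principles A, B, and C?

*him* is a pronoun, so Principle B applies: it must be free in its binding domain.
Binding domain of *him₆*: the embedded TP, whose subject is Hamid₃.
*Rohan₁* and the pronoun do not c-command one another → neither Principle B nor Principle C is at stake; coindexation permitted.
*[Rohan₁'s client]₂* c-commands the pronoun but from outside its binding domain, and is not c-commanded by it → coindexation permitted.
*Hamid₃* c-commands the pronoun within its binding domain → coindexation would violate Principle B.
*Jonas₄*: the pronoun c-commands this R-expression → coindexation would violate Principle C on *Jonas₄*.
*Rashid₅*: the pronoun c-commands this R-expression → coindexation would violate Principle C on *Rashid₅*.

{1, 2}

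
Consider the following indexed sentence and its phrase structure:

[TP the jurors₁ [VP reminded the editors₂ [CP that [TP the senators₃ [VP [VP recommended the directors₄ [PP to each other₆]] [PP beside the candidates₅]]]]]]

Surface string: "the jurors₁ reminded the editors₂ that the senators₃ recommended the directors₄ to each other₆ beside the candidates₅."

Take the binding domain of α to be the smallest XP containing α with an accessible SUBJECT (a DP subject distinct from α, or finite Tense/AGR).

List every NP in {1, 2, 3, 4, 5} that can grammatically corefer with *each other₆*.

*each other* is an anaphor, so Principle A applies: it must be bound in its binding domain.
Binding domain of *each other₆*: the embedded TP, whose subject is the senators₃.
*the jurors₁* c-commands the anaphor but is outside its binding domain → cannot satisfy Principle A.
*the editors₂* c-commands the anaphor but is outside its binding domain → cannot satisfy Principle A.
*the senators₃* c-commands the anaphor within its binding domain → licit binder.
*the directors₄* c-commands the anaphor within its binding domain → licit binder.
*the candidates₅* does not c-command the anaphor → cannot bind it.

{3, 4}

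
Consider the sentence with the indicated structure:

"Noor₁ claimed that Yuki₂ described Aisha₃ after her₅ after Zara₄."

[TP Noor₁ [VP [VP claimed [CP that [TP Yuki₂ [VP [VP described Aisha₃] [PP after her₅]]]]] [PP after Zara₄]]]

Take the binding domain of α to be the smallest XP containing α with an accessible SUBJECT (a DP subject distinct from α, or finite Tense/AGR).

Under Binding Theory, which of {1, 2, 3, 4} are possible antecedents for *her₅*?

*her* is a pronoun, so Principle B applies: it must be free in its binding domain.
Binding domain of *her₅*: the embedded TP, whose subject is Yuki₂.
*Noor₁* c-commands the pronoun but from outside its binding domain, and is not c-commanded by it → coindexation permitted.
*Yuki₂* c-commands the pronoun within its binding domain → coindexation would violate Principle B.
*Aisha₃* and the pronoun do not c-command one another → neither Principle B nor Principle C is at stake; coindexation permitted.
*Zara₄* and the pronoun do not c-command one another → neither Principle B nor Principle C is at stake; coindexation permitted.

{1, 3, 4}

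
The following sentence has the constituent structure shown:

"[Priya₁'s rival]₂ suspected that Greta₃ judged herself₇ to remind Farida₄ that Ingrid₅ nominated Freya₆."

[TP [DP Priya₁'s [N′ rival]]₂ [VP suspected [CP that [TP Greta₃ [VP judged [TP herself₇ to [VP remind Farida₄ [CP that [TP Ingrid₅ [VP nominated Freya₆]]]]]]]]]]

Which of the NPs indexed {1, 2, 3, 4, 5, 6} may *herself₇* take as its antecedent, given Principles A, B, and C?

{3}

*herself* is an anaphor, so Principle A applies: it must be bound in its binding domain.
Binding domain of *herself₇*: the embedded TP, whose subject is Greta₃.
*Priya₁* does not c-command the anaphor → cannot bind it.
*[Priya₁'s rival]₂* c-commands the anaphor but is outside its binding domain → cannot satisfy Principle A.
*Greta₃* c-commands the anaphor within its binding domain → licit binder.
*Farida₄* does not c-command the anaphor → cannot bind it.
*Ingrid₅* does not c-command the anaphor → cannot bind it.
*Freya₆* does not c-command the anaphor → cannot bind it.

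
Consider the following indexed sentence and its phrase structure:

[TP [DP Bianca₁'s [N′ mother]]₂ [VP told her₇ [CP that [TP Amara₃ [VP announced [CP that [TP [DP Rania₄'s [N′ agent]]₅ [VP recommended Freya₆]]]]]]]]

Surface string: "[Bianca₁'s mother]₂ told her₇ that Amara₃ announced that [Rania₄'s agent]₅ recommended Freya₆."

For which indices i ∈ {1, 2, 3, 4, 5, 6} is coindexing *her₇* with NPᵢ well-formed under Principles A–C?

*her* is a pronoun, so Principle B applies: it must be free in its binding domain.
Binding domain of *her₇*: the matrix TP, whose subject is [Bianca₁'s mother]₂.
*Bianca₁* and the pronoun do not c-command one another → neither Principle B nor Principle C is at stake; coindexation permitted.
*[Bianca₁'s mother]₂* c-commands the pronoun within its binding domain → coindexation would violate Principle B.
*Amara₃*: the pronoun c-commands this R-expression → coindexation would violate Principle C on *Amara₃*.
*Rania₄*: the pronoun c-commands this R-expression → coindexation would violate Principle C on *Rania₄*.
*[Rania₄'s agent]₅*: the pronoun c-commands this R-expression → coindexation would violate Principle C on *[Rania₄'s agent]₅*.
*Freya₆*: the pronoun c-commands this R-expression → coindexation would violate Principle C on *Freya₆*.

{1}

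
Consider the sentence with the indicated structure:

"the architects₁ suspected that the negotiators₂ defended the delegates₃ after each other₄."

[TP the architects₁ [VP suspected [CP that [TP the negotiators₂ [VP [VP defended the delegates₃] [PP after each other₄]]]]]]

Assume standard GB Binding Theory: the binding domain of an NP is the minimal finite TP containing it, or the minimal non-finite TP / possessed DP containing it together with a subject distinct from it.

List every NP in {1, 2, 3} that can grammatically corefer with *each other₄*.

{2}

*each other* is an anaphor, so Principle A applies: it must be bound in its binding domain.
Binding domain of *each other₄*: the embedded TP, whose subject is the negotiators₂.
*the architects₁* c-commands the anaphor but is outside its binding domain → cannot satisfy Principle A.
*the negotiators₂* c-commands the anaphor within its binding domain → licit binder.
*the delegates₃* does not c-command the anaphor → cannot bind it.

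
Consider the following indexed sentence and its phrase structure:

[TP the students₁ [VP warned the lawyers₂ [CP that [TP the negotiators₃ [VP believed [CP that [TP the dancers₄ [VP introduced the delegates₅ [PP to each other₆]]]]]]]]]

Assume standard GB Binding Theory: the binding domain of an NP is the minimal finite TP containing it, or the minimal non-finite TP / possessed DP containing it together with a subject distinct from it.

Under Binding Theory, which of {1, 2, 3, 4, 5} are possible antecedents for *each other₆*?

{4, 5}

*each other* is an anaphor, so Principle A applies: it must be bound in its binding domain.
Binding domain of *each other₆*: the embedded TP, whose subject is the dancers₄.
*the students₁* c-commands the anaphor but is outside its binding domain → cannot satisfy Principle A.
*the lawyers₂* c-commands the anaphor but is outside its binding domain → cannot satisfy Principle A.
*the negotiators₃* c-commands the anaphor but is outside its binding domain → cannot satisfy Principle A.
*the dancers₄* c-commands the anaphor within its binding domain → licit binder.
*the delegates₅* c-commands the anaphor within its binding domain → licit binder.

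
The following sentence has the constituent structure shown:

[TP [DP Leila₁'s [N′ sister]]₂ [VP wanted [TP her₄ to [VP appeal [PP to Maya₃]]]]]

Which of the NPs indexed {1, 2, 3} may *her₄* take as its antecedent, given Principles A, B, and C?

*her* is a pronoun, so Principle B applies: it must be free in its binding domain.
Binding domain of *her₄*: the matrix TP, whose subject is [Leila₁'s sister]₂.
*Leila₁* and the pronoun do not c-command one another → neither Principle B nor Principle C is at stake; coindexation permitted.
*[Leila₁'s sister]₂* c-commands the pronoun within its binding domain → coindexation would violate Principle B.
*Maya₃*: the pronoun c-commands this R-expression → coindexation would violate Principle C on *Maya₃*.

{1}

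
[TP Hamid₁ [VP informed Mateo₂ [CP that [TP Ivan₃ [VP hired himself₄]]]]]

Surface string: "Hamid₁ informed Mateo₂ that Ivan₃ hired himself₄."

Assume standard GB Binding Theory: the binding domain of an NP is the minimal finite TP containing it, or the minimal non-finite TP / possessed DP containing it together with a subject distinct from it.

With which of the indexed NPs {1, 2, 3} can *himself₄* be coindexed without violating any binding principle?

{3}

*himself* is an anaphor, so Principle A applies: it must be bound in its binding domain.
Binding domain of *himself₄*: the embedded TP, whose subject is Ivan₃.
*Hamid₁* c-commands the anaphor but is outside its binding domain → cannot satisfy Principle A.
*Mateo₂* c-commands the anaphor but is outside its binding domain → cannot satisfy Principle A.
*Ivan₃* c-commands the anaphor within its binding domain → licit binder.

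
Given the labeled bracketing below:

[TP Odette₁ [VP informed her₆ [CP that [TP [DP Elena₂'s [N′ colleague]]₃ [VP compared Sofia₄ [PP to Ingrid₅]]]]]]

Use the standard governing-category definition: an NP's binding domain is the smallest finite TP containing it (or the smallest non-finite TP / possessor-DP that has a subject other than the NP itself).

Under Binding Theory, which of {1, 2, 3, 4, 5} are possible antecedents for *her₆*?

*her* is a pronoun, so Principle B applies: it must be free in its binding domain.
Binding domain of *her₆*: the matrix TP, whose subject is Odette₁.
*Odette₁* c-commands the pronoun within its binding domain → coindexation would violate Principle B.
*Elena₂*: the pronoun c-commands this R-expression → coindexation would violate Principle C on *Elena₂*.
*[Elena₂'s colleague]₃*: the pronoun c-commands this R-expression → coindexation would violate Principle C on *[Elena₂'s colleague]₃*.
*Sofia₄*: the pronoun c-commands this R-expression → coindexation would violate Principle C on *Sofia₄*.
*Ingrid₅*: the pronoun c-commands this R-expression → coindexation would violate Principle C on *Ingrid₅*.

none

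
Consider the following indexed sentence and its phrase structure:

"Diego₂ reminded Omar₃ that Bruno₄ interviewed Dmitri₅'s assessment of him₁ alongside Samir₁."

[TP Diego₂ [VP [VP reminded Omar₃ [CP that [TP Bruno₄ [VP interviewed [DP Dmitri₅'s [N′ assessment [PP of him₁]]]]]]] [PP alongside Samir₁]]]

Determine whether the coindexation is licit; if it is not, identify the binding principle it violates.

The two coindexed NPs are *Samir₁* and *him₁*.
*him₁* is a pronoun; its binding domain is the possessed DP, whose subject is Dmitri₅. Within that domain it is c-commanded only by *Dmitri₅*, which carries a different index — the pronoun is free locally, so Principle B holds.
*Samir₁* is an R-expression; *him₁* does not c-command it, and no other NP shares its index, so Principle C is satisfied.
All principles are respected.

grammatical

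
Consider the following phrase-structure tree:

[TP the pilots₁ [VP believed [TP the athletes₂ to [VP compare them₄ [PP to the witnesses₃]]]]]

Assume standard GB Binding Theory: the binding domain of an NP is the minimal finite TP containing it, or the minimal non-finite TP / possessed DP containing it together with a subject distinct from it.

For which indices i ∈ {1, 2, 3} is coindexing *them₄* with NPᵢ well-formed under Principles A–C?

*them* is a pronoun, so Principle B applies: it must be free in its binding domain.
Binding domain of *them₄*: the embedded TP, whose subject is the athletes₂.
*the pilots₁* c-commands the pronoun but from outside its binding domain, and is not c-commanded by it → coindexation permitted.
*the athletes₂* c-commands the pronoun within its binding domain → coindexation would violate Principle B.
*the witnesses₃*: the pronoun c-commands this R-expression → coindexation would violate Principle C on *the witnesses₃*.

{1}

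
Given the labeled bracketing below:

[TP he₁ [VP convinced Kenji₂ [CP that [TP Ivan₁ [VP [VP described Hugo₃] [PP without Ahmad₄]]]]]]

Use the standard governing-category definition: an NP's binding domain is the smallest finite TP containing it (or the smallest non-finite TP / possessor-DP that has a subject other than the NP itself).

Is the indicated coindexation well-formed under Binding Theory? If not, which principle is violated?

Principle C

The two coindexed NPs are *he₁* and *Ivan₁*.
*Ivan₁* is an R-expression. Principle C requires it to be free everywhere.
*he₁* c-commands it and carries the same index.
The R-expression is bound → Principle C violation.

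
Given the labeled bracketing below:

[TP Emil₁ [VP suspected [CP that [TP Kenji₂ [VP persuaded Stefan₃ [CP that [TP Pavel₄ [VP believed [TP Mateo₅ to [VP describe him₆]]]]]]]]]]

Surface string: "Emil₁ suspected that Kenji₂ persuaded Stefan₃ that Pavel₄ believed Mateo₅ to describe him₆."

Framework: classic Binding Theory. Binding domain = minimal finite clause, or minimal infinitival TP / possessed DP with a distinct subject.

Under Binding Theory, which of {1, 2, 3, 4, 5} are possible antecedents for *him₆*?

{1, 2, 3, 4}

*him* is a pronoun, so Principle B applies: it must be free in its binding domain.
Binding domain of *him₆*: the embedded TP, whose subject is Mateo₅.
*Emil₁* c-commands the pronoun but from outside its binding domain, and is not c-commanded by it → coindexation permitted.
*Kenji₂* c-commands the pronoun but from outside its binding domain, and is not c-commanded by it → coindexation permitted.
*Stefan₃* c-commands the pronoun but from outside its binding domain, and is not c-commanded by it → coindexation permitted.
*Pavel₄* c-commands the pronoun but from outside its binding domain, and is not c-commanded by it → coindexation permitted.
*Mateo₅* c-commands the pronoun within its binding domain → coindexation would violate Principle B.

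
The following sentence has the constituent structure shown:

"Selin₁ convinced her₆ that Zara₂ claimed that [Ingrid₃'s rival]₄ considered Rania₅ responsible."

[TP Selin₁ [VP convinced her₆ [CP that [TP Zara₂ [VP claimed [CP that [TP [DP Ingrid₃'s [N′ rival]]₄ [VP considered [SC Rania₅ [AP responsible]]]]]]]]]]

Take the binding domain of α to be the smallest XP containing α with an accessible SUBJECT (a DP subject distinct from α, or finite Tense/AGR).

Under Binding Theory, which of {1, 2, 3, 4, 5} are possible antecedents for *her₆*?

*her* is a pronoun, so Principle B applies: it must be free in its binding domain.
Binding domain of *her₆*: the matrix TP, whose subject is Selin₁.
*Selin₁* c-commands the pronoun within its binding domain → coindexation would violate Principle B.
*Zara₂*: the pronoun c-commands this R-expression → coindexation would violate Principle C on *Zara₂*.
*Ingrid₃*: the pronoun c-commands this R-expression → coindexation would violate Principle C on *Ingrid₃*.
*[Ingrid₃'s rival]₄*: the pronoun c-commands this R-expression → coindexation would violate Principle C on *[Ingrid₃'s rival]₄*.
*Rania₅*: the pronoun c-commands this R-expression → coindexation would violate Principle C on *Rania₅*.

none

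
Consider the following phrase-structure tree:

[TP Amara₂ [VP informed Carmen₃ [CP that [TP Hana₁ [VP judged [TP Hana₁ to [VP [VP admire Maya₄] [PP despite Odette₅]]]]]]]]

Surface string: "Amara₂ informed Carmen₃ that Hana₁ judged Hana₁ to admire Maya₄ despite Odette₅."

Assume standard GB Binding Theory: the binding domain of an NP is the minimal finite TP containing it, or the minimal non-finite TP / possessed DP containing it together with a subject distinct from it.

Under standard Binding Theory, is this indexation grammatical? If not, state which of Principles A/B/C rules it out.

The two coindexed NPs are *Hana₁* (the higher occurrence) and *Hana₁* (the lower occurrence).
*Hana₁* (the lower occurrence) is an R-expression. Principle C requires it to be free everywhere.
*Hana₁* (the higher occurrence) c-commands it and carries the same index.
The R-expression is bound → Principle C violation.

Principle C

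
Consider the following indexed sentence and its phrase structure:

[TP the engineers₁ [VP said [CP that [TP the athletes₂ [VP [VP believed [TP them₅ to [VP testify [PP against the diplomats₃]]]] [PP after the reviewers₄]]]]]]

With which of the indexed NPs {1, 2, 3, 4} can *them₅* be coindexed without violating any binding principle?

{1, 4}

*them* is a pronoun, so Principle B applies: it must be free in its binding domain.
Binding domain of *them₅*: the embedded TP, whose subject is the athletes₂.
*the engineers₁* c-commands the pronoun but from outside its binding domain, and is not c-commanded by it → coindexation permitted.
*the athletes₂* c-commands the pronoun within its binding domain → coindexation would violate Principle B.
*the diplomats₃*: the pronoun c-commands this R-expression → coindexation would violate Principle C on *the diplomats₃*.
*the reviewers₄* and the pronoun do not c-command one another → neither Principle B nor Principle C is at stake; coindexation permitted.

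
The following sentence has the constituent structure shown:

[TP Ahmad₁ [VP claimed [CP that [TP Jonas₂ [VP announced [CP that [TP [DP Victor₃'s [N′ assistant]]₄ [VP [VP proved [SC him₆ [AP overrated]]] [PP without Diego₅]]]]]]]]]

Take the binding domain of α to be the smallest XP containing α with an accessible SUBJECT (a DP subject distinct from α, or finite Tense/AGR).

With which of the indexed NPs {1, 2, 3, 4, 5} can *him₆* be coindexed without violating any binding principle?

*him* is a pronoun, so Principle B applies: it must be free in its binding domain.
Binding domain of *him₆*: the embedded TP, whose subject is [Victor₃'s assistant]₄.
*Ahmad₁* c-commands the pronoun but from outside its binding domain, and is not c-commanded by it → coindexation permitted.
*Jonas₂* c-commands the pronoun but from outside its binding domain, and is not c-commanded by it → coindexation permitted.
*Victor₃* and the pronoun do not c-command one another → neither Principle B nor Principle C is at stake; coindexation permitted.
*[Victor₃'s assistant]₄* c-commands the pronoun within its binding domain → coindexation would violate Principle B.
*Diego₅* and the pronoun do not c-command one another → neither Principle B nor Principle C is at stake; coindexation permitted.

{1, 2, 3, 5}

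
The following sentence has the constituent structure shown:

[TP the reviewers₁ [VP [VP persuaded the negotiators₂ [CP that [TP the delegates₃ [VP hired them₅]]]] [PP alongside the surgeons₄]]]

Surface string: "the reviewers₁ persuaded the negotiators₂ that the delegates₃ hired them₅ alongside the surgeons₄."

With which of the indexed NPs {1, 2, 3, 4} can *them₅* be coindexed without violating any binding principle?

*them* is a pronoun, so Principle B applies: it must be free in its binding domain.
Binding domain of *them₅*: the embedded TP, whose subject is the delegates₃.
*the reviewers₁* c-commands the pronoun but from outside its binding domain, and is not c-commanded by it → coindexation permitted.
*the negotiators₂* c-commands the pronoun but from outside its binding domain, and is not c-commanded by it → coindexation permitted.
*the delegates₃* c-commands the pronoun within its binding domain → coindexation would violate Principle B.
*the surgeons₄* and the pronoun do not c-command one another → neither Principle B nor Principle C is at stake; coindexation permitted.

{1, 2, 4}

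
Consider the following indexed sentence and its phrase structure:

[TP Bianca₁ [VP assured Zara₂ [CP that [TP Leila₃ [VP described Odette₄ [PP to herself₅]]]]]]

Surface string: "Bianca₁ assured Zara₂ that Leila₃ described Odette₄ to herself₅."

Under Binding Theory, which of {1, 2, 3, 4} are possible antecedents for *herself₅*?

*herself* is an anaphor, so Principle A applies: it must be bound in its binding domain.
Binding domain of *herself₅*: the embedded TP, whose subject is Leila₃.
*Bianca₁* c-commands the anaphor but is outside its binding domain → cannot satisfy Principle A.
*Zara₂* c-commands the anaphor but is outside its binding domain → cannot satisfy Principle A.
*Leila₃* c-commands the anaphor within its binding domain → licit binder.
*Odette₄* c-commands the anaphor within its binding domain → licit binder.

{3, 4}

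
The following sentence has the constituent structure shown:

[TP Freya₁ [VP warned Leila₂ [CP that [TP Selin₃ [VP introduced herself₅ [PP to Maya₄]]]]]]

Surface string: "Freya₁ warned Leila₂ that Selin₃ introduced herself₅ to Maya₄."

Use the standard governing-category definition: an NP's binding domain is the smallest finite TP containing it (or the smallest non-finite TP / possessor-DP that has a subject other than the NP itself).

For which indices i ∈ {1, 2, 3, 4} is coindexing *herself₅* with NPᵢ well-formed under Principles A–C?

{3}

*herself* is an anaphor, so Principle A applies: it must be bound in its binding domain.
Binding domain of *herself₅*: the embedded TP, whose subject is Selin₃.
*Freya₁* c-commands the anaphor but is outside its binding domain → cannot satisfy Principle A.
*Leila₂* c-commands the anaphor but is outside its binding domain → cannot satisfy Principle A.
*Selin₃* c-commands the anaphor within its binding domain → licit binder.
*Maya₄* does not c-command the anaphor → cannot bind it.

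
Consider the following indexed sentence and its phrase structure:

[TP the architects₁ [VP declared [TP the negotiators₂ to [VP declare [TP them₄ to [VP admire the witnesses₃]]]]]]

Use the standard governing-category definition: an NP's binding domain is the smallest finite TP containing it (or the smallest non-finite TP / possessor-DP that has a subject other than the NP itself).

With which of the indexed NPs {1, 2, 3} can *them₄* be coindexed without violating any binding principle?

*them* is a pronoun, so Principle B applies: it must be free in its binding domain.
Binding domain of *them₄*: the embedded TP, whose subject is the negotiators₂.
*the architects₁* c-commands the pronoun but from outside its binding domain, and is not c-commanded by it → coindexation permitted.
*the negotiators₂* c-commands the pronoun within its binding domain → coindexation would violate Principle B.
*the witnesses₃*: the pronoun c-commands this R-expression → coindexation would violate Principle C on *the witnesses₃*.

{1}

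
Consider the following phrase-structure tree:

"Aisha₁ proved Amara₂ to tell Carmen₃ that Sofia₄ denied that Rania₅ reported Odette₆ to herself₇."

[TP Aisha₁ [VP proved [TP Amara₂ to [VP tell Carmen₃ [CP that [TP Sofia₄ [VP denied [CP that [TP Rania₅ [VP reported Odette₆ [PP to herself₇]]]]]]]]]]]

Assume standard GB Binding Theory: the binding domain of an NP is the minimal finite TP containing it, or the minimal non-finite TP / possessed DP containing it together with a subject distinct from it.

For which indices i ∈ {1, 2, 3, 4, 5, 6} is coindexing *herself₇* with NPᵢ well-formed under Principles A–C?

{5, 6}

*herself* is an anaphor, so Principle A applies: it must be bound in its binding domain.
Binding domain of *herself₇*: the embedded TP, whose subject is Rania₅.
*Aisha₁* c-commands the anaphor but is outside its binding domain → cannot satisfy Principle A.
*Amara₂* c-commands the anaphor but is outside its binding domain → cannot satisfy Principle A.
*Carmen₃* c-commands the anaphor but is outside its binding domain → cannot satisfy Principle A.
*Sofia₄* c-commands the anaphor but is outside its binding domain → cannot satisfy Principle A.
*Rania₅* c-commands the anaphor within its binding domain → licit binder.
*Odette₆* c-commands the anaphor within its binding domain → licit binder.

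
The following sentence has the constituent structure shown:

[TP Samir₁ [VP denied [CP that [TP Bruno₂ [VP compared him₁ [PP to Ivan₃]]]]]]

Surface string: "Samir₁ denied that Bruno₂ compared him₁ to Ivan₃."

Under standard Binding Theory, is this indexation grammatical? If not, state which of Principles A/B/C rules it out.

grammatical

The two coindexed NPs are *Samir₁* and *him₁*.
*him₁* is a pronoun; its binding domain is the embedded TP, whose subject is Bruno₂. Within that domain it is c-commanded only by *Bruno₂*, which carries a different index — the pronoun is free locally, so Principle B holds.
*Samir₁* is an R-expression; *him₁* does not c-command it, and no other NP shares its index, so Principle C is satisfied.
All principles are respected.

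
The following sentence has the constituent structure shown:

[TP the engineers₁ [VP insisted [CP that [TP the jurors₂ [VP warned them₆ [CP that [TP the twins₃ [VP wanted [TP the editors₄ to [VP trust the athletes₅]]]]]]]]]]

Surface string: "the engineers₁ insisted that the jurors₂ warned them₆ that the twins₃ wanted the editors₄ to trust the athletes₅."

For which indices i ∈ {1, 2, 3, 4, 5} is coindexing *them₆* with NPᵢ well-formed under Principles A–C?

{1}

*them* is a pronoun, so Principle B applies: it must be free in its binding domain.
Binding domain of *them₆*: the embedded TP, whose subject is the jurors₂.
*the engineers₁* c-commands the pronoun but from outside its binding domain, and is not c-commanded by it → coindexation permitted.
*the jurors₂* c-commands the pronoun within its binding domain → coindexation would violate Principle B.
*the twins₃*: the pronoun c-commands this R-expression → coindexation would violate Principle C on *the twins₃*.
*the editors₄*: the pronoun c-commands this R-expression → coindexation would violate Principle C on *the editors₄*.
*the athletes₅*: the pronoun c-commands this R-expression → coindexation would violate Principle C on *the athletes₅*.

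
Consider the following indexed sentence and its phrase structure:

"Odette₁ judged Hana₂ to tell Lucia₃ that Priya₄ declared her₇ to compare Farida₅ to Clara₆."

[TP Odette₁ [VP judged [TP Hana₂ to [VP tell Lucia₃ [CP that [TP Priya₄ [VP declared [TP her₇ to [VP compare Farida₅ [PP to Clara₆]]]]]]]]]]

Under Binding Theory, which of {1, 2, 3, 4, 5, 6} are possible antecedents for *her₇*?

{1, 2, 3}

*her* is a pronoun, so Principle B applies: it must be free in its binding domain.
Binding domain of *her₇*: the embedded TP, whose subject is Priya₄.
*Odette₁* c-commands the pronoun but from outside its binding domain, and is not c-commanded by it → coindexation permitted.
*Hana₂* c-commands the pronoun but from outside its binding domain, and is not c-commanded by it → coindexation permitted.
*Lucia₃* c-commands the pronoun but from outside its binding domain, and is not c-commanded by it → coindexation permitted.
*Priya₄* c-commands the pronoun within its binding domain → coindexation would violate Principle B.
*Farida₅*: the pronoun c-commands this R-expression → coindexation would violate Principle C on *Farida₅*.
*Clara₆*: the pronoun c-commands this R-expression → coindexation would violate Principle C on *Clara₆*.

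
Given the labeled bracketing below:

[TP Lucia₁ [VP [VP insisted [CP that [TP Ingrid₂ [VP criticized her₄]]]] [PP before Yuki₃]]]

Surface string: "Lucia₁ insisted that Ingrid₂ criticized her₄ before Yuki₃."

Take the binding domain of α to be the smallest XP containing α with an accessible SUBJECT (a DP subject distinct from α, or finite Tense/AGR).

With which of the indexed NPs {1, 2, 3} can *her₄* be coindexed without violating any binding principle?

*her* is a pronoun, so Principle B applies: it must be free in its binding domain.
Binding domain of *her₄*: the embedded TP, whose subject is Ingrid₂.
*Lucia₁* c-commands the pronoun but from outside its binding domain, and is not c-commanded by it → coindexation permitted.
*Ingrid₂* c-commands the pronoun within its binding domain → coindexation would violate Principle B.
*Yuki₃* and the pronoun do not c-command one another → neither Principle B nor Principle C is at stake; coindexation permitted.

{1, 3}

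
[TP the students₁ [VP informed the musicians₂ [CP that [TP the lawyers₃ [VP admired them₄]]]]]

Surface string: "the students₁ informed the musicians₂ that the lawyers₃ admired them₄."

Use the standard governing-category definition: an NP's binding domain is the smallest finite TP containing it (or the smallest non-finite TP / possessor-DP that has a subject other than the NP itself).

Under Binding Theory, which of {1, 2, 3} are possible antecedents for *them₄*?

*them* is a pronoun, so Principle B applies: it must be free in its binding domain.
Binding domain of *them₄*: the embedded TP, whose subject is the lawyers₃.
*the students₁* c-commands the pronoun but from outside its binding domain, and is not c-commanded by it → coindexation permitted.
*the musicians₂* c-commands the pronoun but from outside its binding domain, and is not c-commanded by it → coindexation permitted.
*the lawyers₃* c-commands the pronoun within its binding domain → coindexation would violate Principle B.

{1, 2}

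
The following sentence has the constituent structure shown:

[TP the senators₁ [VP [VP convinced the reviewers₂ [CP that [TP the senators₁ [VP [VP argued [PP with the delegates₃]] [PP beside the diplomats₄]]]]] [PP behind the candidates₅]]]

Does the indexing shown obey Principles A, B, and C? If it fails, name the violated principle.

Principle C

The two coindexed NPs are *the senators₁* (the lower occurrence) and *the senators₁* (the higher occurrence).
*the senators₁* (the lower occurrence) is an R-expression. Principle C requires it to be free everywhere.
*the senators₁* (the higher occurrence) c-commands it and carries the same index.
The R-expression is bound → Principle C violation.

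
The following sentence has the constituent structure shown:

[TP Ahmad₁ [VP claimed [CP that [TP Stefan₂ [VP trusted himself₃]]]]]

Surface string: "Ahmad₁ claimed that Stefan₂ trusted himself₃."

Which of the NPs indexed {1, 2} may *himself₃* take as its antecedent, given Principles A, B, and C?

{2}

*himself* is an anaphor, so Principle A applies: it must be bound in its binding domain.
Binding domain of *himself₃*: the embedded TP, whose subject is Stefan₂.
*Ahmad₁* c-commands the anaphor but is outside its binding domain → cannot satisfy Principle A.
*Stefan₂* c-commands the anaphor within its binding domain → licit binder.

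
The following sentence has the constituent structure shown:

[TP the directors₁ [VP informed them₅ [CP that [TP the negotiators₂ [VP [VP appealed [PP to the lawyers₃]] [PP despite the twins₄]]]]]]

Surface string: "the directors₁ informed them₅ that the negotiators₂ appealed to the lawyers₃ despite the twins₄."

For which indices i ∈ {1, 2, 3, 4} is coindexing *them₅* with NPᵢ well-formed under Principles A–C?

*them* is a pronoun, so Principle B applies: it must be free in its binding domain.
Binding domain of *them₅*: the matrix TP, whose subject is the directors₁.
*the directors₁* c-commands the pronoun within its binding domain → coindexation would violate Principle B.
*the negotiators₂*: the pronoun c-commands this R-expression → coindexation would violate Principle C on *the negotiators₂*.
*the lawyers₃*: the pronoun c-commands this R-expression → coindexation would violate Principle C on *the lawyers₃*.
*the twins₄*: the pronoun c-commands this R-expression → coindexation would violate Principle C on *the twins₄*.

none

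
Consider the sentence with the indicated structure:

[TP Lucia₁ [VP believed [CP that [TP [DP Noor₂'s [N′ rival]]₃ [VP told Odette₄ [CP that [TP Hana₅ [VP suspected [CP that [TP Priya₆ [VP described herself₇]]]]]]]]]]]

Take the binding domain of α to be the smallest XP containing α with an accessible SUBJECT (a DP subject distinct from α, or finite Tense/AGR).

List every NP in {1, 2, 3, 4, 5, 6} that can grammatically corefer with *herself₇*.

{6}

*herself* is an anaphor, so Principle A applies: it must be bound in its binding domain.
Binding domain of *herself₇*: the embedded TP, whose subject is Priya₆.
*Lucia₁* c-commands the anaphor but is outside its binding domain → cannot satisfy Principle A.
*Noor₂* does not c-command the anaphor → cannot bind it.
*[Noor₂'s rival]₃* c-commands the anaphor but is outside its binding domain → cannot satisfy Principle A.
*Odette₄* c-commands the anaphor but is outside its binding domain → cannot satisfy Principle A.
*Hana₅* c-commands the anaphor but is outside its binding domain → cannot satisfy Principle A.
*Priya₆* c-commands the anaphor within its binding domain → licit binder.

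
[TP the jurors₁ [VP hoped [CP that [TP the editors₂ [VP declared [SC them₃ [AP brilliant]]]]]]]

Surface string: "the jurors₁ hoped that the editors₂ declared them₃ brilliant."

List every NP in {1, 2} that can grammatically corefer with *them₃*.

*them* is a pronoun, so Principle B applies: it must be free in its binding domain.
Binding domain of *them₃*: the embedded TP, whose subject is the editors₂.
*the jurors₁* c-commands the pronoun but from outside its binding domain, and is not c-commanded by it → coindexation permitted.
*the editors₂* c-commands the pronoun within its binding domain → coindexation would violate Principle B.

{1}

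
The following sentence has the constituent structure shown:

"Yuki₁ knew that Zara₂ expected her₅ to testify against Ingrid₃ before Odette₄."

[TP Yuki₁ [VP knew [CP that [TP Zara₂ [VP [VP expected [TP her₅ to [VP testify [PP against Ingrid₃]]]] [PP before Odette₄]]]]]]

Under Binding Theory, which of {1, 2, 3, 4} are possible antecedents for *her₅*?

{1, 4}

*her* is a pronoun, so Principle B applies: it must be free in its binding domain.
Binding domain of *her₅*: the embedded TP, whose subject is Zara₂.
*Yuki₁* c-commands the pronoun but from outside its binding domain, and is not c-commanded by it → coindexation permitted.
*Zara₂* c-commands the pronoun within its binding domain → coindexation would violate Principle B.
*Ingrid₃*: the pronoun c-commands this R-expression → coindexation would violate Principle C on *Ingrid₃*.
*Odette₄* and the pronoun do not c-command one another → neither Principle B nor Principle C is at stake; coindexation permitted.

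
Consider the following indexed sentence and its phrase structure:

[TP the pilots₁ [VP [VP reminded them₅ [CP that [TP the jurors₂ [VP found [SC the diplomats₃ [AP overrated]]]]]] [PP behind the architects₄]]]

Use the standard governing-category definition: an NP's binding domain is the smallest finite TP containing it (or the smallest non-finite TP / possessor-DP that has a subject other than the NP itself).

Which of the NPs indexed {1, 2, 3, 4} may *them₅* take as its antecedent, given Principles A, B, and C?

*them* is a pronoun, so Principle B applies: it must be free in its binding domain.
Binding domain of *them₅*: the matrix TP, whose subject is the pilots₁.
*the pilots₁* c-commands the pronoun within its binding domain → coindexation would violate Principle B.
*the jurors₂*: the pronoun c-commands this R-expression → coindexation would violate Principle C on *the jurors₂*.
*the diplomats₃*: the pronoun c-commands this R-expression → coindexation would violate Principle C on *the diplomats₃*.
*the architects₄* and the pronoun do not c-command one another → neither Principle B nor Principle C is at stake; coindexation permitted.

{4}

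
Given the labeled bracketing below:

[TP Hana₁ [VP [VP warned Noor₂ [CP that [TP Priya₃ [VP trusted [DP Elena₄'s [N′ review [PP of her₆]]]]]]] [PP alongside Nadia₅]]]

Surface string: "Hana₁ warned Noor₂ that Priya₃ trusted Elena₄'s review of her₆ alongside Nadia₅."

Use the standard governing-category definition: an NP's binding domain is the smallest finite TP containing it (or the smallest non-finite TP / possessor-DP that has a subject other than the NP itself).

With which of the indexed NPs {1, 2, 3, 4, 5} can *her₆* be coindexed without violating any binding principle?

*her* is a pronoun, so Principle B applies: it must be free in its binding domain.
Binding domain of *her₆*: the possessed DP, whose subject is Elena₄.
*Hana₁* c-commands the pronoun but from outside its binding domain, and is not c-commanded by it → coindexation permitted.
*Noor₂* c-commands the pronoun but from outside its binding domain, and is not c-commanded by it → coindexation permitted.
*Priya₃* c-commands the pronoun but from outside its binding domain, and is not c-commanded by it → coindexation permitted.
*Elena₄* c-commands the pronoun within its binding domain → coindexation would violate Principle B.
*Nadia₅* and the pronoun do not c-command one another → neither Principle B nor Principle C is at stake; coindexation permitted.

{1, 2, 3, 5}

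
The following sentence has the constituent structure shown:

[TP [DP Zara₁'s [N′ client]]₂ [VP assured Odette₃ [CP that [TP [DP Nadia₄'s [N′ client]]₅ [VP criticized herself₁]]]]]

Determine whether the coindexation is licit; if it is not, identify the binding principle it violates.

The two coindexed NPs are *Zara₁* and *herself₁*.
*herself₁* is an anaphor. Principle A requires it to be bound within its binding domain — the embedded TP, whose subject is [Nadia₄'s client]₅.
Within that domain it is c-commanded by *[Nadia₄'s client]₅*, which does not share its index.
*Zara₁* does not c-command the anaphor at all.
The anaphor is unbound in its domain → Principle A violation.

Principle A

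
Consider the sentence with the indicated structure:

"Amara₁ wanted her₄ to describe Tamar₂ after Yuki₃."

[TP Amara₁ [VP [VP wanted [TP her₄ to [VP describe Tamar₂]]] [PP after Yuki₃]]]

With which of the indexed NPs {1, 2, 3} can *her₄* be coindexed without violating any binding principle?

{3}

*her* is a pronoun, so Principle B applies: it must be free in its binding domain.
Binding domain of *her₄*: the matrix TP, whose subject is Amara₁.
*Amara₁* c-commands the pronoun within its binding domain → coindexation would violate Principle B.
*Tamar₂*: the pronoun c-commands this R-expression → coindexation would violate Principle C on *Tamar₂*.
*Yuki₃* and the pronoun do not c-command one another → neither Principle B nor Principle C is at stake; coindexation permitted.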